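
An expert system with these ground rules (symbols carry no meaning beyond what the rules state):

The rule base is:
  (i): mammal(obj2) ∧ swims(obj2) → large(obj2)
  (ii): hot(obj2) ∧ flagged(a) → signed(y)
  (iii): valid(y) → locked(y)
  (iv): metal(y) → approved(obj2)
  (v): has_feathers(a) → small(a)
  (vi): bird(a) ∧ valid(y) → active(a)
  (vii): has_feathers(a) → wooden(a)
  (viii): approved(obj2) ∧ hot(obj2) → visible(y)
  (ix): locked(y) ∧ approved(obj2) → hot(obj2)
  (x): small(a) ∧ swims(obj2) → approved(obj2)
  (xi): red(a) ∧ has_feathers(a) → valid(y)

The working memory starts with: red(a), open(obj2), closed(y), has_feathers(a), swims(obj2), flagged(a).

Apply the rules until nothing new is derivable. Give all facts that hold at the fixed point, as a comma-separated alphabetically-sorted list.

Round 1 — (v), (vii), (xi), derive small(a), wooden(a), valid(y).
Round 2 — (iii), (x), derive locked(y), approved(obj2).
Round 3 — (ix), derive hot(obj2).
Round 4 — (ii), (viii), derive signed(y), visible(y).

approved(obj2), closed(y), flagged(a), has_feathers(a), hot(obj2), locked(y), open(obj2), red(a), signed(y), small(a), swims(obj2), valid(y), visible(y), wooden(a)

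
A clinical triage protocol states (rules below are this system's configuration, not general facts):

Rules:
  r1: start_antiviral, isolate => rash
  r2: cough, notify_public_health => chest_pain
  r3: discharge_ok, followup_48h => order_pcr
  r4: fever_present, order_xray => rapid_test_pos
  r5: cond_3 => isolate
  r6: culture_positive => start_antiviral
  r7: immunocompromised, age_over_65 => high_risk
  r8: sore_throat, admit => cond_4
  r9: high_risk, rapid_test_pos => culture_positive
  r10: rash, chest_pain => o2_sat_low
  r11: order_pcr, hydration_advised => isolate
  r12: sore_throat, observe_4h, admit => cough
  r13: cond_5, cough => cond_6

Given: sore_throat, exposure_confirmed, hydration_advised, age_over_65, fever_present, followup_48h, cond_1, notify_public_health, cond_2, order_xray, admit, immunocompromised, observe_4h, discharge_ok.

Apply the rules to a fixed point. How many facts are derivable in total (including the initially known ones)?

25

Round 1 fires r3, r4, r7, r8, r12, giving order_pcr, rapid_test_pos, high_risk, cond_4, cough.
Round 2 fires r2, r9, r11, giving chest_pain, culture_positive, isolate.
Round 3 fires r6, giving start_antiviral.
Round 4 fires r1, giving rash.
Round 5 fires r10, giving o2_sat_low.
Closure: {admit, age_over_65, chest_pain, cond_1, cond_2, cond_4, cough, culture_positive, discharge_ok, exposure_confirmed, fever_present, followup_48h, high_risk, hydration_advised, immunocompromised, isolate, notify_public_health, o2_sat_low, observe_4h, order_pcr, order_xray, rapid_test_pos, rash, sore_throat, start_antiviral} — 25 facts.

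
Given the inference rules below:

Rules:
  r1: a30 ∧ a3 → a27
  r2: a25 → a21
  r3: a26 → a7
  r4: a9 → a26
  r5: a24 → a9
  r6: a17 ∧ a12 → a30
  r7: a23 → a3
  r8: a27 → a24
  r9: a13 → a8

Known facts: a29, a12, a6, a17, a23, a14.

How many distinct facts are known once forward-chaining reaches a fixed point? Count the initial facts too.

13

Round 1: r6 [a17 ∧ a12 → a30]; r7 [a23 → a3]. New: a30, a3.
Round 2: r1 [a30 ∧ a3 → a27]. New: a27.
Round 3: r8 [a27 → a24]. New: a24.
Round 4: r5 [a24 → a9]. New: a9.
Round 5: r4 [a9 → a26]. New: a26.
Round 6: r3 [a26 → a7]. New: a7.
Closure: {a12, a14, a17, a23, a24, a26, a27, a29, a3, a30, a6, a7, a9} — 13 facts.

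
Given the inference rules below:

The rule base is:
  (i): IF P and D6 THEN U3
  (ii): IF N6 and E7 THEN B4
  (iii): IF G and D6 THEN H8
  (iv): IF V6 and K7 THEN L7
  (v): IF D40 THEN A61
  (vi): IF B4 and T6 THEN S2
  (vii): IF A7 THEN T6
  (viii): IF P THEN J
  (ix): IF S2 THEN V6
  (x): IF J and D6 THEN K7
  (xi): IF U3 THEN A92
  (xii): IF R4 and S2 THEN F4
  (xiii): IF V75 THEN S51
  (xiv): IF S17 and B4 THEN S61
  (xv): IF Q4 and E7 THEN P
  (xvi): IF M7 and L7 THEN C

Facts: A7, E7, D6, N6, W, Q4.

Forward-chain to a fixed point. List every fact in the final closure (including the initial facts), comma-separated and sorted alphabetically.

A7, A92, B4, D6, E7, J, K7, L7, N6, P, Q4, S2, T6, U3, V6, W

Round 1: (ii) [IF N6 and E7 THEN B4]; (vii) [IF A7 THEN T6]; (xv) [IF Q4 and E7 THEN P]. Adds B4, T6, P.
Round 2: (i) [IF P and D6 THEN U3]; (vi) [IF B4 and T6 THEN S2]; (viii) [IF P THEN J]. Adds U3, S2, J.
Round 3: (ix) [IF S2 THEN V6]; (x) [IF J and D6 THEN K7]; (xi) [IF U3 THEN A92]. Adds V6, K7, A92.
Round 4: (iv) [IF V6 and K7 THEN L7]. Adds L7.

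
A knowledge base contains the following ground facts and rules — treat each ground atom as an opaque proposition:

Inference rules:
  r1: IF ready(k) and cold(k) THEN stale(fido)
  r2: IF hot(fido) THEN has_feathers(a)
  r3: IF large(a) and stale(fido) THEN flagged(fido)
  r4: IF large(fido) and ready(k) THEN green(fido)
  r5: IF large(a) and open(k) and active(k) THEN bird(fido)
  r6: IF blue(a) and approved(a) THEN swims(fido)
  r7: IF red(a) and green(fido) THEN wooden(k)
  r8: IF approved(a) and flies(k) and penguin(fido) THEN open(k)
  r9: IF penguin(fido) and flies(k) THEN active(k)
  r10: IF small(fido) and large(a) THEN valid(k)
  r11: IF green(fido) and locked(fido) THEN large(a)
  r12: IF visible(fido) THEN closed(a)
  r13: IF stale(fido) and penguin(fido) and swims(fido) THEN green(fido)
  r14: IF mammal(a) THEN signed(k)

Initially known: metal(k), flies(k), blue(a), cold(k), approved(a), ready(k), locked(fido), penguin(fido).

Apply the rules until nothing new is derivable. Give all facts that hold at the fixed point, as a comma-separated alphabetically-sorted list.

active(k), approved(a), bird(fido), blue(a), cold(k), flagged(fido), flies(k), green(fido), large(a), locked(fido), metal(k), open(k), penguin(fido), ready(k), stale(fido), swims(fido)

Round 1 — r1, r6, r8, r9, derive stale(fido), swims(fido), open(k), active(k).
Round 2 — r13, derive green(fido).
Round 3 — r11, derive large(a).
Round 4 — r3, r5, derive flagged(fido), bird(fido).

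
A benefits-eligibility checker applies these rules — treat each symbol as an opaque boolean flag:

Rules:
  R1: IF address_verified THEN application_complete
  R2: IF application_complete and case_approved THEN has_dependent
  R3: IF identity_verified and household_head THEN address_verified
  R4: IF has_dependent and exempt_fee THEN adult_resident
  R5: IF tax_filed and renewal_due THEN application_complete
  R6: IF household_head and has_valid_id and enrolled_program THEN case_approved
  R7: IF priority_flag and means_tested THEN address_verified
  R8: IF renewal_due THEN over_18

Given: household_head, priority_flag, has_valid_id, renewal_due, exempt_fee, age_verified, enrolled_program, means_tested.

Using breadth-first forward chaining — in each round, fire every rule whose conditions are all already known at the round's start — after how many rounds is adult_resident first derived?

4

Round 1: R6 [IF household_head and has_valid_id and enrolled_program THEN case_approved]; R7 [IF priority_flag and means_tested THEN address_verified]; R8 [IF renewal_due THEN over_18]. Adds case_approved, address_verified, over_18.
Round 2: R1 [IF address_verified THEN application_complete]. Adds application_complete.
Round 3: R2 [IF application_complete and case_approved THEN has_dependent]. Adds has_dependent.
Round 4: R4 [IF has_dependent and exempt_fee THEN adult_resident]. Adds adult_resident.
adult_resident first appears in round 4.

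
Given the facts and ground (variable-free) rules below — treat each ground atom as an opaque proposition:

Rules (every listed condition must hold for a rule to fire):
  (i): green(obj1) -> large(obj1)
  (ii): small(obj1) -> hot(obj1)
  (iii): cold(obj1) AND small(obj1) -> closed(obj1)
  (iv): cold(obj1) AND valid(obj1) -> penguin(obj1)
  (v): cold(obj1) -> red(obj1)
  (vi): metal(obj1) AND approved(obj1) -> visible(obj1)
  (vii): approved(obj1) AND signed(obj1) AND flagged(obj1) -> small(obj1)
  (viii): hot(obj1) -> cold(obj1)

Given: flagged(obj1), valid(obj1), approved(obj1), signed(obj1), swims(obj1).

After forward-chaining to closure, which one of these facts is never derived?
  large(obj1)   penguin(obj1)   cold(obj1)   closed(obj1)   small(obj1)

[1] (vii) [approved(obj1) AND signed(obj1) AND flagged(obj1) -> small(obj1)]. ⇒ new: small(obj1).
[2] (ii) [small(obj1) -> hot(obj1)]. ⇒ new: hot(obj1).
[3] (viii) [hot(obj1) -> cold(obj1)]. ⇒ new: cold(obj1).
[4] (iii) [cold(obj1) AND small(obj1) -> closed(obj1)]; (iv) [cold(obj1) AND valid(obj1) -> penguin(obj1)]; (v) [cold(obj1) -> red(obj1)]. ⇒ new: closed(obj1), penguin(obj1), red(obj1).
Derived: cold(obj1) (round 3), small(obj1) (round 1), closed(obj1) (round 4), penguin(obj1) (round 4). large(obj1) never appears in any round.

large(obj1)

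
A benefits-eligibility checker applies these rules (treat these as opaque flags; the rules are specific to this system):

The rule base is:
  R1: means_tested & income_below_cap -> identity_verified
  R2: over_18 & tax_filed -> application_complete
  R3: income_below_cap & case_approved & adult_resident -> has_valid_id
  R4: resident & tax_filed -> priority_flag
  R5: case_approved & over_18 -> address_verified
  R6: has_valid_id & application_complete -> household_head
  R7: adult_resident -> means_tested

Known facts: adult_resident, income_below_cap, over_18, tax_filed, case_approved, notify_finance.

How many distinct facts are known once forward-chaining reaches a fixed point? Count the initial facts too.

12

Round 1: R2 [over_18 & tax_filed -> application_complete]; R3 [income_below_cap & case_approved & adult_resident -> has_valid_id]; R5 [case_approved & over_18 -> address_verified]; R7 [adult_resident -> means_tested]. New: application_complete, has_valid_id, address_verified, means_tested.
Round 2: R1 [means_tested & income_below_cap -> identity_verified]; R6 [has_valid_id & application_complete -> household_head]. New: identity_verified, household_head.
Closure: {address_verified, adult_resident, application_complete, case_approved, has_valid_id, household_head, identity_verified, income_below_cap, means_tested, notify_finance, over_18, tax_filed} — 12 facts.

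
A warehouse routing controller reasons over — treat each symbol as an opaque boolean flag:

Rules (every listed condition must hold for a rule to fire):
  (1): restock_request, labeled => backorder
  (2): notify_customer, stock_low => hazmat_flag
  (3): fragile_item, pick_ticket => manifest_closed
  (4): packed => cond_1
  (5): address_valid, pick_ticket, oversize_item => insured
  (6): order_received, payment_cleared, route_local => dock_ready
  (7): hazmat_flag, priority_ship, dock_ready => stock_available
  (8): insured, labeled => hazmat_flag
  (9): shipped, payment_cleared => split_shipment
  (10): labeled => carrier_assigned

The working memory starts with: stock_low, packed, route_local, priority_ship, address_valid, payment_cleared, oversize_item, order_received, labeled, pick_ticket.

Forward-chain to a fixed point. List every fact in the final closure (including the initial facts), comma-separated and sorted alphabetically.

Round 1: (4) [packed => cond_1]; (5) [address_valid, pick_ticket, oversize_item => insured]; (6) [order_received, payment_cleared, route_local => dock_ready]; (10) [labeled => carrier_assigned]. Adds cond_1, insured, dock_ready, carrier_assigned.
Round 2: (8) [insured, labeled => hazmat_flag]. Adds hazmat_flag.
Round 3: (7) [hazmat_flag, priority_ship, dock_ready => stock_available]. Adds stock_available.

address_valid, carrier_assigned, cond_1, dock_ready, hazmat_flag, insured, labeled, order_received, oversize_item, packed, payment_cleared, pick_ticket, priority_ship, route_local, stock_available, stock_low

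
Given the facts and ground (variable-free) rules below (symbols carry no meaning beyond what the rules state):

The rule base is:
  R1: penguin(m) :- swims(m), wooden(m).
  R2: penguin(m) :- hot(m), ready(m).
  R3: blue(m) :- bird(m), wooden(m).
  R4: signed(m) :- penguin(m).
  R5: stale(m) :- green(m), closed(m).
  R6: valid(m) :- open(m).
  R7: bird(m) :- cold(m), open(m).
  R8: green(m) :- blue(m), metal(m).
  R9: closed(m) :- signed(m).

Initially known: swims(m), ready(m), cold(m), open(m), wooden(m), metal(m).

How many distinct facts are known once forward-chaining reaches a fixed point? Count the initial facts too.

Round 1: R1 [penguin(m) :- swims(m), wooden(m).]; R6 [valid(m) :- open(m).]; R7 [bird(m) :- cold(m), open(m).]. Adds penguin(m), valid(m), bird(m).
Round 2: R3 [blue(m) :- bird(m), wooden(m).]; R4 [signed(m) :- penguin(m).]. Adds blue(m), signed(m).
Round 3: R8 [green(m) :- blue(m), metal(m).]; R9 [closed(m) :- signed(m).]. Adds green(m), closed(m).
Round 4: R5 [stale(m) :- green(m), closed(m).]. Adds stale(m).
Closure: {bird(m), blue(m), closed(m), cold(m), green(m), metal(m), open(m), penguin(m), ready(m), signed(m), stale(m), swims(m), valid(m), wooden(m)} — 14 facts.

14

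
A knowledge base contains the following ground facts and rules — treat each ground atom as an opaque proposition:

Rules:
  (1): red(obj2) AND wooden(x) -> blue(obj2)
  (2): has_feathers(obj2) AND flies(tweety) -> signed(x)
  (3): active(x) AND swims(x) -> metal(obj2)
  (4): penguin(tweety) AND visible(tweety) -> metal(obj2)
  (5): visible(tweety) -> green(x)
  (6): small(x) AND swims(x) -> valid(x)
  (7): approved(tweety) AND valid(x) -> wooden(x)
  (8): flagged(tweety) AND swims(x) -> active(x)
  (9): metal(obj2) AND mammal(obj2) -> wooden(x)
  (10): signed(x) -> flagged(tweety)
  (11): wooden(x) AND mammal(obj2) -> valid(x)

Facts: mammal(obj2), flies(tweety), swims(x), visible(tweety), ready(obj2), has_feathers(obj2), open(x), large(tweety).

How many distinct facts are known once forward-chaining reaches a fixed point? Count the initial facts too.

Round 1: (2) [has_feathers(obj2) AND flies(tweety) -> signed(x)]; (5) [visible(tweety) -> green(x)]. New: signed(x), green(x).
Round 2: (10) [signed(x) -> flagged(tweety)]. New: flagged(tweety).
Round 3: (8) [flagged(tweety) AND swims(x) -> active(x)]. New: active(x).
Round 4: (3) [active(x) AND swims(x) -> metal(obj2)]. New: metal(obj2).
Round 5: (9) [metal(obj2) AND mammal(obj2) -> wooden(x)]. New: wooden(x).
Round 6: (11) [wooden(x) AND mammal(obj2) -> valid(x)]. New: valid(x).
Closure: {active(x), flagged(tweety), flies(tweety), green(x), has_feathers(obj2), large(tweety), mammal(obj2), metal(obj2), open(x), ready(obj2), signed(x), swims(x), valid(x), visible(tweety), wooden(x)} — 15 facts.

15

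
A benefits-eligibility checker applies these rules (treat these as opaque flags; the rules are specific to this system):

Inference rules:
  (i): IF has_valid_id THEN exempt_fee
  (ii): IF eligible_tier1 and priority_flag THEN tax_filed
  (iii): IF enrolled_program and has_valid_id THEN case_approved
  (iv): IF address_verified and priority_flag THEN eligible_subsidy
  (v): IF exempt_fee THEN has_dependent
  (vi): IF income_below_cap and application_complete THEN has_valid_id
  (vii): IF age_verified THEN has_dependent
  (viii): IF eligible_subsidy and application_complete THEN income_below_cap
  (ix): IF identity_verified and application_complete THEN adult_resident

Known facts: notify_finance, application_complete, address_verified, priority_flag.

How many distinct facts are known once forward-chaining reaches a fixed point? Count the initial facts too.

Round 1 — (iv), derive eligible_subsidy.
Round 2 — (viii), derive income_below_cap.
Round 3 — (vi), derive has_valid_id.
Round 4 — (i), derive exempt_fee.
Round 5 — (v), derive has_dependent.
Closure: {address_verified, application_complete, eligible_subsidy, exempt_fee, has_dependent, has_valid_id, income_below_cap, notify_finance, priority_flag} — 9 facts.

9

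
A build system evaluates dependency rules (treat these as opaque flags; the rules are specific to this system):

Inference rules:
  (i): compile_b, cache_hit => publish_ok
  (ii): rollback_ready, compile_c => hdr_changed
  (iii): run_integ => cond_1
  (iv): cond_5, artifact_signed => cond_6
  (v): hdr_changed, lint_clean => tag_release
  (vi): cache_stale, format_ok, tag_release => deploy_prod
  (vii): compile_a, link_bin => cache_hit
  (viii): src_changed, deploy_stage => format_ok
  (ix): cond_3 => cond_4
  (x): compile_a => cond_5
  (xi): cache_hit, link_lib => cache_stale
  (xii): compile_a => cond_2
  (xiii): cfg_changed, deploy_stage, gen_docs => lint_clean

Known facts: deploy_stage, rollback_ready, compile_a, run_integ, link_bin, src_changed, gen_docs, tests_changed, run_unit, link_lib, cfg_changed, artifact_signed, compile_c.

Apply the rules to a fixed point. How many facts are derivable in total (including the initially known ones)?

Round 1 — (ii), (iii), (vii), (viii), (x), (xii), (xiii), derive hdr_changed, cond_1, cache_hit, format_ok, cond_5, cond_2, lint_clean.
Round 2 — (iv), (v), (xi), derive cond_6, tag_release, cache_stale.
Round 3 — (vi), derive deploy_prod.
Closure: {artifact_signed, cache_hit, cache_stale, cfg_changed, compile_a, compile_c, cond_1, cond_2, cond_5, cond_6, deploy_prod, deploy_stage, format_ok, gen_docs, hdr_changed, link_bin, link_lib, lint_clean, rollback_ready, run_integ, run_unit, src_changed, tag_release, tests_changed} — 24 facts.

24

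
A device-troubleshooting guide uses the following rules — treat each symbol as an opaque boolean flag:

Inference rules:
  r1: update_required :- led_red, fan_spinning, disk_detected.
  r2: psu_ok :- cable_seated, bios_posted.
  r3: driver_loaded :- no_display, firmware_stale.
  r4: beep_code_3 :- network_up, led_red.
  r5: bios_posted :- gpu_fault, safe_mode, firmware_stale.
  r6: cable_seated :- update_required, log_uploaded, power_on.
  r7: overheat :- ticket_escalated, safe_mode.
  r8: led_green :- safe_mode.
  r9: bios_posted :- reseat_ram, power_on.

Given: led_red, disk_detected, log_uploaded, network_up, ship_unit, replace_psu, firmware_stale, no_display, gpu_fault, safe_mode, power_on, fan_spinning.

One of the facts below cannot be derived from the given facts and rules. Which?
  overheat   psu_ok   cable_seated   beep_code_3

overheat

Round 1: r1 [update_required :- led_red, fan_spinning, disk_detected.]; r3 [driver_loaded :- no_display, firmware_stale.]; r4 [beep_code_3 :- network_up, led_red.]; r5 [bios_posted :- gpu_fault, safe_mode, firmware_stale.]; r8 [led_green :- safe_mode.]. Adds update_required, driver_loaded, beep_code_3, bios_posted, led_green.
Round 2: r6 [cable_seated :- update_required, log_uploaded, power_on.]. Adds cable_seated.
Round 3: r2 [psu_ok :- cable_seated, bios_posted.]. Adds psu_ok.
Derived: cable_seated (round 2), psu_ok (round 3), beep_code_3 (round 1). overheat never appears in any round.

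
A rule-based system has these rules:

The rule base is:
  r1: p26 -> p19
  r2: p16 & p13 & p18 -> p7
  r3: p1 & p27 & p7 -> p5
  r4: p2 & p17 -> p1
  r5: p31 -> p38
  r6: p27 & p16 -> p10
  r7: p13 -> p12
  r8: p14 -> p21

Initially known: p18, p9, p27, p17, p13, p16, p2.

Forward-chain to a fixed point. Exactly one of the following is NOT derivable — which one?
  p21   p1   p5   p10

p21

Round 1 — r2, r4, r6, r7, derive p7, p1, p10, p12.
Round 2 — r3, derive p5.
Derived: p1 (round 1), p10 (round 1), p5 (round 2). p21 never appears in any round.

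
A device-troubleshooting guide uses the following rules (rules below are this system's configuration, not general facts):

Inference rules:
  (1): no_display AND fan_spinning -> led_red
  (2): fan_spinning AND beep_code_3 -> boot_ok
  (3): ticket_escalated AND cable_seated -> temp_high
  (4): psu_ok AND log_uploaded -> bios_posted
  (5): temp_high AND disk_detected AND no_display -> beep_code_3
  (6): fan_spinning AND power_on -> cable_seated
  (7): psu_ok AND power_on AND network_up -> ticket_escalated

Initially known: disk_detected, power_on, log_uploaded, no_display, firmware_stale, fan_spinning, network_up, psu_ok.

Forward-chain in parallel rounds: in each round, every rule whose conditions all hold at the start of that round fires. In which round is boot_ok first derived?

Round 1 fires (1), (4), (6), (7), giving led_red, bios_posted, cable_seated, ticket_escalated.
Round 2 fires (3), giving temp_high.
Round 3 fires (5), giving beep_code_3.
Round 4 fires (2), giving boot_ok.
boot_ok first appears in round 4.

4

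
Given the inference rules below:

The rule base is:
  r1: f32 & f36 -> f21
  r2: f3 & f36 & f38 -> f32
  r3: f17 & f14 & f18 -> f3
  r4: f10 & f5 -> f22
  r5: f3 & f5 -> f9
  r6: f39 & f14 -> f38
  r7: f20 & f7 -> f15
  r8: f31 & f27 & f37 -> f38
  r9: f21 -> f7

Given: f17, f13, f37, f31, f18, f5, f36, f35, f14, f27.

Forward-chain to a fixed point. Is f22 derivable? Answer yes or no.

no

Round 1: r3 [f17 & f14 & f18 -> f3]; r8 [f31 & f27 & f37 -> f38]. New: f3, f38.
Round 2: r2 [f3 & f36 & f38 -> f32]; r5 [f3 & f5 -> f9]. New: f32, f9.
Round 3: r1 [f32 & f36 -> f21]. New: f21.
Round 4: r9 [f21 -> f7]. New: f7.
Fixed point reached. f22 is concluded only by r4; r4 needs f10 (never derived).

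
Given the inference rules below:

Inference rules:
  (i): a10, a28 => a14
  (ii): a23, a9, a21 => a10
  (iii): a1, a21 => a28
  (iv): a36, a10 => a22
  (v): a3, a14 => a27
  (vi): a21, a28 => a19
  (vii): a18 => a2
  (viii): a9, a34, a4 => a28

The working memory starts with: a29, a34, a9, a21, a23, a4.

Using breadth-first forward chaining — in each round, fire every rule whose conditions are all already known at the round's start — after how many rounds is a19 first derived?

2

Round 1: (ii) [a23, a9, a21 => a10]; (viii) [a9, a34, a4 => a28]. New: a10, a28.
Round 2: (i) [a10, a28 => a14]; (vi) [a21, a28 => a19]. New: a14, a19.
a19 first appears in round 2.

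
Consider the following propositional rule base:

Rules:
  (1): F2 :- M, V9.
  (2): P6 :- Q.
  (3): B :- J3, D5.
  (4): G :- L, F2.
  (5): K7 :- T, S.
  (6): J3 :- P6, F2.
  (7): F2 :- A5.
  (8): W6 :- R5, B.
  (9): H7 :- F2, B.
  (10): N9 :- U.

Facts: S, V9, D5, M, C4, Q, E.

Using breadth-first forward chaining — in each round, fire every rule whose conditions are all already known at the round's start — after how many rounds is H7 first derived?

Round 1 — (1), (2), derive F2, P6.
Round 2 — (6), derive J3.
Round 3 — (3), derive B.
Round 4 — (9), derive H7.
H7 first appears in round 4.

4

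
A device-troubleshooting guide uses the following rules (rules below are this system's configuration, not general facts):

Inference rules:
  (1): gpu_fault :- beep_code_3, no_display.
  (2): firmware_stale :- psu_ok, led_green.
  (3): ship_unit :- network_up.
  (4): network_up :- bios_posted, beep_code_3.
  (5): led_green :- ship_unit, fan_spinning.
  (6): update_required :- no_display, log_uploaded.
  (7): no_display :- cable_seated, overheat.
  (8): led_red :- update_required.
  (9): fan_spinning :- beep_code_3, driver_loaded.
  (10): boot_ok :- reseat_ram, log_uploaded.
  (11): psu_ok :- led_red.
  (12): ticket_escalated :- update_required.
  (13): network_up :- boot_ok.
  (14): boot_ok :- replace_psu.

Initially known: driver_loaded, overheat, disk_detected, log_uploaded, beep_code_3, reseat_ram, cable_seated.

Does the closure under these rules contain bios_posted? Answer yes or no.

Round 1: (7) [no_display :- cable_seated, overheat.]; (9) [fan_spinning :- beep_code_3, driver_loaded.]; (10) [boot_ok :- reseat_ram, log_uploaded.]. Adds no_display, fan_spinning, boot_ok.
Round 2: (1) [gpu_fault :- beep_code_3, no_display.]; (6) [update_required :- no_display, log_uploaded.]; (13) [network_up :- boot_ok.]. Adds gpu_fault, update_required, network_up.
Round 3: (3) [ship_unit :- network_up.]; (8) [led_red :- update_required.]; (12) [ticket_escalated :- update_required.]. Adds ship_unit, led_red, ticket_escalated.
Round 4: (5) [led_green :- ship_unit, fan_spinning.]; (11) [psu_ok :- led_red.]. Adds led_green, psu_ok.
Round 5: (2) [firmware_stale :- psu_ok, led_green.]. Adds firmware_stale.
Fixed point reached. No rule has bios_posted as a consequent, and it is not given.

no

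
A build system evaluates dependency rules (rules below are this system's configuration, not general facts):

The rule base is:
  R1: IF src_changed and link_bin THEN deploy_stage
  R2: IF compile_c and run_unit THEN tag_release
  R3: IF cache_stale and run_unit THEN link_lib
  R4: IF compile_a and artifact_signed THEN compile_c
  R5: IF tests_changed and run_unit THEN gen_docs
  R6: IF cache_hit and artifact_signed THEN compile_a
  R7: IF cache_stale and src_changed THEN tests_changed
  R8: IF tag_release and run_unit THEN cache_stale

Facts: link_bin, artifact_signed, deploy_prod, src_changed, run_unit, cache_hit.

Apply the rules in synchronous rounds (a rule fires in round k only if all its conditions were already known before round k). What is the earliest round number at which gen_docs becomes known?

Round 1: R1 [IF src_changed and link_bin THEN deploy_stage]; R6 [IF cache_hit and artifact_signed THEN compile_a]. New: deploy_stage, compile_a.
Round 2: R4 [IF compile_a and artifact_signed THEN compile_c]. New: compile_c.
Round 3: R2 [IF compile_c and run_unit THEN tag_release]. New: tag_release.
Round 4: R8 [IF tag_release and run_unit THEN cache_stale]. New: cache_stale.
Round 5: R3 [IF cache_stale and run_unit THEN link_lib]; R7 [IF cache_stale and src_changed THEN tests_changed]. New: link_lib, tests_changed.
Round 6: R5 [IF tests_changed and run_unit THEN gen_docs]. New: gen_docs.
gen_docs first appears in round 6.

6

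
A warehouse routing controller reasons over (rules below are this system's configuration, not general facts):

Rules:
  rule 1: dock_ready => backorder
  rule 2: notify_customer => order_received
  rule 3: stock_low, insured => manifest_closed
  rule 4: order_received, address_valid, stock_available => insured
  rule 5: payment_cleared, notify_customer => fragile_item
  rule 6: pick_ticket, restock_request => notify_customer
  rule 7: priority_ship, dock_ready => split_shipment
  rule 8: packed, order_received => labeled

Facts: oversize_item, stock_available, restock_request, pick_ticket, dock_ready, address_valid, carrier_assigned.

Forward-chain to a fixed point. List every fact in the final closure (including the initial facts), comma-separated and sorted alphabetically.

Round 1 — rule 1, rule 6, derive backorder, notify_customer.
Round 2 — rule 2, derive order_received.
Round 3 — rule 4, derive insured.

address_valid, backorder, carrier_assigned, dock_ready, insured, notify_customer, order_received, oversize_item, pick_ticket, restock_request, stock_available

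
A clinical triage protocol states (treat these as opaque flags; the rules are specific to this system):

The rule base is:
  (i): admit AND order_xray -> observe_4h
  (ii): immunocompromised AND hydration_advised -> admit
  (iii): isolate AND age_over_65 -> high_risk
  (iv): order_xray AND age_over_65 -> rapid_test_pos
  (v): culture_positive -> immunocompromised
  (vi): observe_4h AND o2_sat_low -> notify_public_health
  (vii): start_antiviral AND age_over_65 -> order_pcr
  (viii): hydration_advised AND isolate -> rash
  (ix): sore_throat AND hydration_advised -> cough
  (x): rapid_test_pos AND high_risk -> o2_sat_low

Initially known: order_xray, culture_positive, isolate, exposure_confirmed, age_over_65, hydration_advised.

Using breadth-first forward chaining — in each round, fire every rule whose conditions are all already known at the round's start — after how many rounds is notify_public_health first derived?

Round 1 fires (iii), (iv), (v), (viii), giving high_risk, rapid_test_pos, immunocompromised, rash.
Round 2 fires (ii), (x), giving admit, o2_sat_low.
Round 3 fires (i), giving observe_4h.
Round 4 fires (vi), giving notify_public_health.
notify_public_health first appears in round 4.

4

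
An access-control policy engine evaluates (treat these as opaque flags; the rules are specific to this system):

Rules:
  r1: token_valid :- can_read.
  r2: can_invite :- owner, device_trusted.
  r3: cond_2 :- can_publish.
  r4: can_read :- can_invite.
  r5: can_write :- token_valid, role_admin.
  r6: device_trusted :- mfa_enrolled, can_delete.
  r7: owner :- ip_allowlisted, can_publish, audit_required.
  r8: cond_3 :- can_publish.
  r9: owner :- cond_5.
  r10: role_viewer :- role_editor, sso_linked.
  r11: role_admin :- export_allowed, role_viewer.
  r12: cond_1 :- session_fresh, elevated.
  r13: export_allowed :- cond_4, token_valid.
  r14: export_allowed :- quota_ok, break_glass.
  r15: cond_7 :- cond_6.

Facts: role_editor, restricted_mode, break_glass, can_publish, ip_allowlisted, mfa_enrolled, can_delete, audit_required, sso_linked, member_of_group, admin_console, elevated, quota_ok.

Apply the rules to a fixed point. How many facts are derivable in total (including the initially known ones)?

24

Round 1: r3 [cond_2 :- can_publish.]; r6 [device_trusted :- mfa_enrolled, can_delete.]; r7 [owner :- ip_allowlisted, can_publish, audit_required.]; r8 [cond_3 :- can_publish.]; r10 [role_viewer :- role_editor, sso_linked.]; r14 [export_allowed :- quota_ok, break_glass.]. New: cond_2, device_trusted, owner, cond_3, role_viewer, export_allowed.
Round 2: r2 [can_invite :- owner, device_trusted.]; r11 [role_admin :- export_allowed, role_viewer.]. New: can_invite, role_admin.
Round 3: r4 [can_read :- can_invite.]. New: can_read.
Round 4: r1 [token_valid :- can_read.]. New: token_valid.
Round 5: r5 [can_write :- token_valid, role_admin.]. New: can_write.
Closure: {admin_console, audit_required, break_glass, can_delete, can_invite, can_publish, can_read, can_write, cond_2, cond_3, device_trusted, elevated, export_allowed, ip_allowlisted, member_of_group, mfa_enrolled, owner, quota_ok, restricted_mode, role_admin, role_editor, role_viewer, sso_linked, token_valid} — 24 facts.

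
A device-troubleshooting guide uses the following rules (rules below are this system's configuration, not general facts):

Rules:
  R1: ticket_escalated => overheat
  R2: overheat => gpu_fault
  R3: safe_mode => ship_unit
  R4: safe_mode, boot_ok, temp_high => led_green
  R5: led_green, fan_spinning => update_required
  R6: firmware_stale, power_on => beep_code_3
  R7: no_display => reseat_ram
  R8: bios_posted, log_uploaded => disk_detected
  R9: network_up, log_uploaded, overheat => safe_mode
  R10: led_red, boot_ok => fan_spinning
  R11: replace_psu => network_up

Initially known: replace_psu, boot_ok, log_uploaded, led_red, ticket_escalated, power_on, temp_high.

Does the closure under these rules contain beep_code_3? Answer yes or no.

[1] R1 [ticket_escalated => overheat]; R10 [led_red, boot_ok => fan_spinning]; R11 [replace_psu => network_up]. ⇒ new: overheat, fan_spinning, network_up.
[2] R2 [overheat => gpu_fault]; R9 [network_up, log_uploaded, overheat => safe_mode]. ⇒ new: gpu_fault, safe_mode.
[3] R3 [safe_mode => ship_unit]; R4 [safe_mode, boot_ok, temp_high => led_green]. ⇒ new: ship_unit, led_green.
[4] R5 [led_green, fan_spinning => update_required]. ⇒ new: update_required.
Fixed point reached. beep_code_3 is concluded only by R6; R6 needs firmware_stale (never derived).

no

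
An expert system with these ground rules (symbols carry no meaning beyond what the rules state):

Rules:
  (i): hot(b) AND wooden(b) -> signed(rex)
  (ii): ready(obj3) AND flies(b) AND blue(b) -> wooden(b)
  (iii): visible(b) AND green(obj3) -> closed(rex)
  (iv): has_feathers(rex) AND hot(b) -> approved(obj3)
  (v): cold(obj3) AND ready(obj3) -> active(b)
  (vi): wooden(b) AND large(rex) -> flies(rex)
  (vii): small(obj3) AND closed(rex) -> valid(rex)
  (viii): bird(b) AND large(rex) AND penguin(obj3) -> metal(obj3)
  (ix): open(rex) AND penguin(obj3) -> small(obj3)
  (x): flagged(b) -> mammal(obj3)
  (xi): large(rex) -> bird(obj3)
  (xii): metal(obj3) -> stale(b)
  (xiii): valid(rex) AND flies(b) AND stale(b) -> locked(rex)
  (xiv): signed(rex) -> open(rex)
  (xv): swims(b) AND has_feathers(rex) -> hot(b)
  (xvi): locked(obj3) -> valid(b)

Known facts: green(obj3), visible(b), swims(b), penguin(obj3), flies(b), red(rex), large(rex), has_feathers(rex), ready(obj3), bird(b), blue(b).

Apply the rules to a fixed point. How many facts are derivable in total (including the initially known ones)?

24

[1] (ii) [ready(obj3) AND flies(b) AND blue(b) -> wooden(b)]; (iii) [visible(b) AND green(obj3) -> closed(rex)]; (viii) [bird(b) AND large(rex) AND penguin(obj3) -> metal(obj3)]; (xi) [large(rex) -> bird(obj3)]; (xv) [swims(b) AND has_feathers(rex) -> hot(b)]. ⇒ new: wooden(b), closed(rex), metal(obj3), bird(obj3), hot(b).
[2] (i) [hot(b) AND wooden(b) -> signed(rex)]; (iv) [has_feathers(rex) AND hot(b) -> approved(obj3)]; (vi) [wooden(b) AND large(rex) -> flies(rex)]; (xii) [metal(obj3) -> stale(b)]. ⇒ new: signed(rex), approved(obj3), flies(rex), stale(b).
[3] (xiv) [signed(rex) -> open(rex)]. ⇒ new: open(rex).
[4] (ix) [open(rex) AND penguin(obj3) -> small(obj3)]. ⇒ new: small(obj3).
[5] (vii) [small(obj3) AND closed(rex) -> valid(rex)]. ⇒ new: valid(rex).
[6] (xiii) [valid(rex) AND flies(b) AND stale(b) -> locked(rex)]. ⇒ new: locked(rex).
Closure: {approved(obj3), bird(b), bird(obj3), blue(b), closed(rex), flies(b), flies(rex), green(obj3), has_feathers(rex), hot(b), large(rex), locked(rex), metal(obj3), open(rex), penguin(obj3), ready(obj3), red(rex), signed(rex), small(obj3), stale(b), swims(b), valid(rex), visible(b), wooden(b)} — 24 facts.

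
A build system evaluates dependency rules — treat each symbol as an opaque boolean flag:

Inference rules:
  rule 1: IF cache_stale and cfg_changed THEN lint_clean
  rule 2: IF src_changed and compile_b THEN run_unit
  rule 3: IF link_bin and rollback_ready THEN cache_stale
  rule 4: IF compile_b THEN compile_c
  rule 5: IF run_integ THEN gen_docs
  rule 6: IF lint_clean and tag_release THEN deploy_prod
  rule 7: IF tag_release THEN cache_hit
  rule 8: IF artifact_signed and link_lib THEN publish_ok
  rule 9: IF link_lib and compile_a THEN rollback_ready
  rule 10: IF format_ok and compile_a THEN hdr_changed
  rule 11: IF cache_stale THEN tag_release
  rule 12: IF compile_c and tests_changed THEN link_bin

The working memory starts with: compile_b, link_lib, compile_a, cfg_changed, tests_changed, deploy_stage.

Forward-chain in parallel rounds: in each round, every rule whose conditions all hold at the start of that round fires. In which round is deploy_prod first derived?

Round 1: rule 4 [IF compile_b THEN compile_c]; rule 9 [IF link_lib and compile_a THEN rollback_ready]. New: compile_c, rollback_ready.
Round 2: rule 12 [IF compile_c and tests_changed THEN link_bin]. New: link_bin.
Round 3: rule 3 [IF link_bin and rollback_ready THEN cache_stale]. New: cache_stale.
Round 4: rule 1 [IF cache_stale and cfg_changed THEN lint_clean]; rule 11 [IF cache_stale THEN tag_release]. New: lint_clean, tag_release.
Round 5: rule 6 [IF lint_clean and tag_release THEN deploy_prod]; rule 7 [IF tag_release THEN cache_hit]. New: deploy_prod, cache_hit.
deploy_prod first appears in round 5.

5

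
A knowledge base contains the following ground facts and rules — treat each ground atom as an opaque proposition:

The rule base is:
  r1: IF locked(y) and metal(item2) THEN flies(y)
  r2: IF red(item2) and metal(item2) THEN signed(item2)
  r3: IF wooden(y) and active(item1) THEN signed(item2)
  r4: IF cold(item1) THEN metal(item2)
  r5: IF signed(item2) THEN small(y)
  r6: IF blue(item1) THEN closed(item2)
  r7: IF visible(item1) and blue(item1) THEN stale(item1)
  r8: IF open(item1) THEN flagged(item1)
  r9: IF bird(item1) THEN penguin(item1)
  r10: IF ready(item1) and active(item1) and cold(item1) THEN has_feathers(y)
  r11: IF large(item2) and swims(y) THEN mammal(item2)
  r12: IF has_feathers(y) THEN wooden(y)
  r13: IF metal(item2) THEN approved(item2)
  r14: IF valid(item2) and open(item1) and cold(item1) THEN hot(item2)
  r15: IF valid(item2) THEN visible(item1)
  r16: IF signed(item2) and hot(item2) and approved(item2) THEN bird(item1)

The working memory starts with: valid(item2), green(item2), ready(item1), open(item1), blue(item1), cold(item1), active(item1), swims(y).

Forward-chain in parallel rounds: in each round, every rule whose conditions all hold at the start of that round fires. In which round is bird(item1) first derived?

Round 1: r4 [IF cold(item1) THEN metal(item2)]; r6 [IF blue(item1) THEN closed(item2)]; r8 [IF open(item1) THEN flagged(item1)]; r10 [IF ready(item1) and active(item1) and cold(item1) THEN has_feathers(y)]; r14 [IF valid(item2) and open(item1) and cold(item1) THEN hot(item2)]; r15 [IF valid(item2) THEN visible(item1)]. Adds metal(item2), closed(item2), flagged(item1), has_feathers(y), hot(item2), visible(item1).
Round 2: r7 [IF visible(item1) and blue(item1) THEN stale(item1)]; r12 [IF has_feathers(y) THEN wooden(y)]; r13 [IF metal(item2) THEN approved(item2)]. Adds stale(item1), wooden(y), approved(item2).
Round 3: r3 [IF wooden(y) and active(item1) THEN signed(item2)]. Adds signed(item2).
Round 4: r5 [IF signed(item2) THEN small(y)]; r16 [IF signed(item2) and hot(item2) and approved(item2) THEN bird(item1)]. Adds small(y), bird(item1).
bird(item1) first appears in round 4.

4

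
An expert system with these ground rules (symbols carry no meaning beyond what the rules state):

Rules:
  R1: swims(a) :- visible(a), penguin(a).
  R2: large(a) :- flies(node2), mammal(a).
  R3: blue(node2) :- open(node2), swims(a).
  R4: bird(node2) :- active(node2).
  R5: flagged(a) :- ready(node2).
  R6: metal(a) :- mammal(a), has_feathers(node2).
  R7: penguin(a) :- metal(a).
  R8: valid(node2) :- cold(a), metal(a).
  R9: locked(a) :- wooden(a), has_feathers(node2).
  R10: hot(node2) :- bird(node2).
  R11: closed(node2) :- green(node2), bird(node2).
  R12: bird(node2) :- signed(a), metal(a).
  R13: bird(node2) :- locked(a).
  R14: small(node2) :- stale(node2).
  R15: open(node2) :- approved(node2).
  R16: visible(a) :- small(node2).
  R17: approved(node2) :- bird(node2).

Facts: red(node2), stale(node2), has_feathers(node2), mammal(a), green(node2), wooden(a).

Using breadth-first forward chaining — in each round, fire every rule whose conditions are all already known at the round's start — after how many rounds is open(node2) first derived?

[1] R6 [metal(a) :- mammal(a), has_feathers(node2).]; R9 [locked(a) :- wooden(a), has_feathers(node2).]; R14 [small(node2) :- stale(node2).]. ⇒ new: metal(a), locked(a), small(node2).
[2] R7 [penguin(a) :- metal(a).]; R13 [bird(node2) :- locked(a).]; R16 [visible(a) :- small(node2).]. ⇒ new: penguin(a), bird(node2), visible(a).
[3] R1 [swims(a) :- visible(a), penguin(a).]; R10 [hot(node2) :- bird(node2).]; R11 [closed(node2) :- green(node2), bird(node2).]; R17 [approved(node2) :- bird(node2).]. ⇒ new: swims(a), hot(node2), closed(node2), approved(node2).
[4] R15 [open(node2) :- approved(node2).]. ⇒ new: open(node2).
open(node2) first appears in round 4.

4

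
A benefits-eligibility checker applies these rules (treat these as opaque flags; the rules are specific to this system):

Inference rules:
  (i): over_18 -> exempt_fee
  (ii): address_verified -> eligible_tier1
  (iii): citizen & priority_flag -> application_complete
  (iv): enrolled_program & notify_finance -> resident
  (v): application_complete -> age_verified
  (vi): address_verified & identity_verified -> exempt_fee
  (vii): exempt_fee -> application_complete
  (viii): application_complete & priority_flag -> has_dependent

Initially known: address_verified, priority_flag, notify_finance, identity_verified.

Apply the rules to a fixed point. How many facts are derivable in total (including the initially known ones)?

9

Round 1: (ii) [address_verified -> eligible_tier1]; (vi) [address_verified & identity_verified -> exempt_fee]. New: eligible_tier1, exempt_fee.
Round 2: (vii) [exempt_fee -> application_complete]. New: application_complete.
Round 3: (v) [application_complete -> age_verified]; (viii) [application_complete & priority_flag -> has_dependent]. New: age_verified, has_dependent.
Closure: {address_verified, age_verified, application_complete, eligible_tier1, exempt_fee, has_dependent, identity_verified, notify_finance, priority_flag} — 9 facts.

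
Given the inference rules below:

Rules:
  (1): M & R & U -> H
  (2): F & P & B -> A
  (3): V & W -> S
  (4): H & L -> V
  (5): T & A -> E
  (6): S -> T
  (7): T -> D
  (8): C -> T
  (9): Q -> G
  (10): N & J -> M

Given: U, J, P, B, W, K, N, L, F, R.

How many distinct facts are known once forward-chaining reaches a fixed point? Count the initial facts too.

18

Round 1: (2) [F & P & B -> A]; (10) [N & J -> M]. New: A, M.
Round 2: (1) [M & R & U -> H]. New: H.
Round 3: (4) [H & L -> V]. New: V.
Round 4: (3) [V & W -> S]. New: S.
Round 5: (6) [S -> T]. New: T.
Round 6: (5) [T & A -> E]; (7) [T -> D]. New: E, D.
Closure: {A, B, D, E, F, H, J, K, L, M, N, P, R, S, T, U, V, W} — 18 facts.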